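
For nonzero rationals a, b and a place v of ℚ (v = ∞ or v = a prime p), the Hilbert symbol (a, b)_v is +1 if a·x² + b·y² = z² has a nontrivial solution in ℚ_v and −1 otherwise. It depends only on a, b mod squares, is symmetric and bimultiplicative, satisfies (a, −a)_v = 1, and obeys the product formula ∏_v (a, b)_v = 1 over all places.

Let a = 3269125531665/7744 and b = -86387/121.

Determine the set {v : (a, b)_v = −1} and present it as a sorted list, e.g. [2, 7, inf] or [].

(a, b) ≡ (265, -1763) mod (ℚ^×)²; places V = {2, 3, 5, 7, 11, 41, 43, 53, ∞}.
(a,b)_7: α=2, u≡5; β=2, v≡4 (mod 7); (5|7)=-1, (4|7)=+1; sign (−1)^0·-1^2·+1^2 = +1.
(a,b)_3: α=4, u≡1; β=0, v≡1 (mod 3); (1|3)=+1, (1|3)=+1; sign (−1)^0·+1^0·+1^4 = +1.
(a,b)_11: α=-2, u≡9; β=-2, v≡7 (mod 11); (9|11)=+1, (7|11)=-1; sign (−1)^0·+1^-2·-1^-2 = +1.
(a,b)_∞: sgn(265)=+, sgn(-1763)=−, so +1.
(a,b)_41: α=2, u≡15; β=1, v≡8 (mod 41); (15|41)=-1, (8|41)=+1; sign (−1)^0·-1^1·+1^2 = -1.
(a,b)_43: α=2, u≡5; β=1, v≡20 (mod 43); (5|43)=-1, (20|43)=-1; sign (−1)^0·-1^1·-1^2 = -1.
(a,b)_53: α=1, u≡27; β=0, v≡32 (mod 53); (27|53)=-1, (32|53)=-1; sign (−1)^0·-1^0·-1^1 = -1.
(a,b)_2: α=-6, β=0; u≡1, v≡5 (mod 8); ε(u)ε(v)=0·0, αω(v)=-6·1, βω(u)=0·0; sum ≡ 0  ⇒  +1.
(a,b)_5: α=1, u≡2; β=0, v≡3 (mod 5); (2|5)=-1, (3|5)=-1; sign (−1)^0·-1^0·-1^1 = -1.
|Ram(265, -1763)| = 4, even; anisotropic at {5, 41, 43, 53}.

[5, 41, 43, 53]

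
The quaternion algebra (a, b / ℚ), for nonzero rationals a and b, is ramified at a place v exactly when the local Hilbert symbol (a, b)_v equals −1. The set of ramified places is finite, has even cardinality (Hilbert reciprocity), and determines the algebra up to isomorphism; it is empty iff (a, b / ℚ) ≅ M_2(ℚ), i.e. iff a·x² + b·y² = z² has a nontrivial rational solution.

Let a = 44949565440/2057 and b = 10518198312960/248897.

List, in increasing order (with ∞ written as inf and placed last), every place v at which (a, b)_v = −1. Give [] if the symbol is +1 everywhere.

[2, 13]

(a, b) ≡ (122655, 18870) mod (ℚ^×)²; places V = {2, 3, 5, 11, 13, 17, 37, ∞}.
(a,b)_17: α=-1, u≡6; β=-1, v≡5 (mod 17); (6|17)=-1, (5|17)=-1; sign (−1)^0·-1^-1·-1^-1 = +1.
(a,b)_37: α=1, u≡17; β=1, v≡13 (mod 37); (17|37)=-1, (13|37)=-1; sign (−1)^0·-1^1·-1^1 = +1.
(a,b)_5: α=1, u≡4; β=1, v≡1 (mod 5); (4|5)=+1, (1|5)=+1; sign (−1)^0·+1^1·+1^1 = +1.
(a,b)_11: α=-2, u≡9; β=-4, v≡5 (mod 11); (9|11)=+1, (5|11)=+1; sign (−1)^0·+1^-4·+1^-2 = +1.
(a,b)_13: α=3, u≡1; β=4, v≡11 (mod 13); (1|13)=+1, (11|13)=-1; sign (−1)^0·+1^4·-1^3 = -1.
(a,b)_3: α=3, u≡1; β=5, v≡2 (mod 3); (1|3)=+1, (2|3)=-1; sign (−1)^1·+1^5·-1^3 = +1.
(a,b)_∞: sgn(122655)=+, sgn(18870)=+, so +1.
(a,b)_2: α=12, β=13; u≡7, v≡3 (mod 8); ε(u)ε(v)=1·1, αω(v)=12·1, βω(u)=13·0; sum ≡ 1  ⇒  -1.
|Ram(122655, 18870)| = 2, even; anisotropic at {2, 13}.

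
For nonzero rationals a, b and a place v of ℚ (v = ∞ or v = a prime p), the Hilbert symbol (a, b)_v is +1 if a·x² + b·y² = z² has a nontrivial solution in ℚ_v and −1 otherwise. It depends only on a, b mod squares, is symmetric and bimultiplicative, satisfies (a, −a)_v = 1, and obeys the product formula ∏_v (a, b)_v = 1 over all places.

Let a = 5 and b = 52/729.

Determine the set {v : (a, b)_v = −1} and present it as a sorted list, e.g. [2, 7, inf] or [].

[5, 13]

Mod squares: a ≡ 5, b ≡ 13. Check v ∈ {∞, 2, 3, 5, 13}.
v=3: a=3^0·(≡2), b=3^-6·(≡1) mod 3; (2|3)=-1, (1|3)=+1; (−1)^{0·-6·1}·(-1)^-6·(+1)^0 = +1.
v=13: a=13^0·(≡5), b=13^1·(≡4) mod 13; (5|13)=-1, (4|13)=+1; (−1)^{0·1·6}·(-1)^1·(+1)^0 = -1.
v=5: a=5^1·(≡1), b=5^0·(≡3) mod 5; (1|5)=+1, (3|5)=-1; (−1)^{1·0·2}·(+1)^0·(-1)^1 = -1.
v=2: v_2(a)=0, v_2(b)=2; units ≡ 5, 5 (mod 8); ε·ε+αω+βω = 0·0+0·1+2·1 ≡ 0  ⇒  (a,b)_2 = +1.
v=∞: 5 > 0 and 13 > 0  ⇒  (a,b)_∞ = +1.
Ram(5, 13) = {5, 13}; no ℚ_5-point on the conic.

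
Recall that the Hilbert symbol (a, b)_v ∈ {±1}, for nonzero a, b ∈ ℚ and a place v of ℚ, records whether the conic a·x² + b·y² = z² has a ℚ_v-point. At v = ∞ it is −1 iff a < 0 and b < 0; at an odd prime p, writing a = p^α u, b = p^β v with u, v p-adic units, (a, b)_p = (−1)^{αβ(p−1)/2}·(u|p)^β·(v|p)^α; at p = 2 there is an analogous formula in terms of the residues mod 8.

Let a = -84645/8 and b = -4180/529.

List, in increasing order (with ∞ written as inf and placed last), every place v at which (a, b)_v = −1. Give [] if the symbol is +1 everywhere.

[5, inf]

Mod squares: a ≡ -2090, b ≡ -1045. Check v ∈ {∞, 2, 3, 5, 11, 19, 23}.
v=3: a=3^4·(≡1), b=3^0·(≡2) mod 3; (1|3)=+1, (2|3)=-1; (−1)^{4·0·1}·(+1)^0·(-1)^4 = +1.
v=19: a=19^1·(≡6), b=19^1·(≡10) mod 19; (6|19)=+1, (10|19)=-1; (−1)^{1·1·9}·(+1)^1·(-1)^1 = +1.
v=23: a=23^0·(≡8), b=23^-2·(≡6) mod 23; (8|23)=+1, (6|23)=+1; (−1)^{0·-2·11}·(+1)^-2·(+1)^0 = +1.
v=5: a=5^1·(≡2), b=5^1·(≡1) mod 5; (2|5)=-1, (1|5)=+1; (−1)^{1·1·2}·(-1)^1·(+1)^1 = -1.
v=∞: -2090 < 0 and -1045 < 0  ⇒  (a,b)_∞ = -1.
v=2: v_2(a)=-3, v_2(b)=2; units ≡ 3, 3 (mod 8); ε·ε+αω+βω = 1·1+-3·1+2·1 ≡ 0  ⇒  (a,b)_2 = +1.
v=11: a=11^1·(≡2), b=11^1·(≡5) mod 11; (2|11)=-1, (5|11)=+1; (−1)^{1·1·5}·(-1)^1·(+1)^1 = +1.
|Ram(-2090, -1045)| = 2, even; anisotropic at {5, ∞}.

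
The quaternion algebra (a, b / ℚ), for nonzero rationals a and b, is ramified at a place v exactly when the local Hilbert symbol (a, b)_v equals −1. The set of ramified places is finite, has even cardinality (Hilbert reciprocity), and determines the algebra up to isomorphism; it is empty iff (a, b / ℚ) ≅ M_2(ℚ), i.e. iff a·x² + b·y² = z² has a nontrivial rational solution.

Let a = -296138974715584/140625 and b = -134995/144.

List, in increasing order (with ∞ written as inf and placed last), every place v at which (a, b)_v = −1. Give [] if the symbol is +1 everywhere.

(a, b) ≡ (-19, -2755) mod (ℚ^×)²; places V = {2, 3, 5, 7, 11, 13, 17, 19, 29, ∞}.
(a,b)_2: α=6, β=-4; u≡5, v≡5 (mod 8); ε(u)ε(v)=0·0, αω(v)=6·1, βω(u)=-4·1; sum ≡ 0  ⇒  +1.
(a,b)_19: α=1, u≡15; β=1, v≡7 (mod 19); (15|19)=-1, (7|19)=+1; sign (−1)^1·-1^1·+1^1 = +1.
(a,b)_3: α=-2, u≡2; β=-2, v≡2 (mod 3); (2|3)=-1, (2|3)=-1; sign (−1)^0·-1^-2·-1^-2 = +1.
(a,b)_7: α=2, u≡4; β=2, v≡6 (mod 7); (4|7)=+1, (6|7)=-1; sign (−1)^0·+1^2·-1^2 = +1.
(a,b)_29: α=2, u≡18; β=1, v≡15 (mod 29); (18|29)=-1, (15|29)=-1; sign (−1)^0·-1^1·-1^2 = -1.
(a,b)_∞: sgn(-19)=−, sgn(-2755)=−, so -1.
(a,b)_13: α=2, u≡8; β=0, v≡10 (mod 13); (8|13)=-1, (10|13)=+1; sign (−1)^0·-1^0·+1^2 = +1.
(a,b)_11: α=2, u≡4; β=0, v≡8 (mod 11); (4|11)=+1, (8|11)=-1; sign (−1)^0·+1^0·-1^2 = +1.
(a,b)_5: α=-6, u≡4; β=1, v≡4 (mod 5); (4|5)=+1, (4|5)=+1; sign (−1)^0·+1^1·+1^-6 = +1.
(a,b)_17: α=2, u≡1; β=0, v≡13 (mod 17); (1|17)=+1, (13|17)=+1; sign (−1)^0·+1^0·+1^2 = +1.
(-19, -2755 / ℚ) ramifies at {29, ∞}: a division algebra.

[29, inf]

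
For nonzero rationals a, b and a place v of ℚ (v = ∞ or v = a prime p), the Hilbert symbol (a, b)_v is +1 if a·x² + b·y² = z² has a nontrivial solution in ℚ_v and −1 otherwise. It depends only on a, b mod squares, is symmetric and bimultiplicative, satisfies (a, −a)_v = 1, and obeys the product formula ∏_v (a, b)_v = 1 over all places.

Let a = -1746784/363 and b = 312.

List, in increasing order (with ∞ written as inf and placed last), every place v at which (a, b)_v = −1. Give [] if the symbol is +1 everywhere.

(a, b) ≡ (-1938, 78) mod (ℚ^×)²; places V = {2, 3, 11, 13, 17, 19, ∞}.
(a,b)_11: α=-2, u≡9; β=0, v≡4 (mod 11); (9|11)=+1, (4|11)=+1; sign (−1)^0·+1^0·+1^-2 = +1.
(a,b)_2: α=5, β=3; u≡7, v≡7 (mod 8); ε(u)ε(v)=1·1, αω(v)=5·0, βω(u)=3·0; sum ≡ 1  ⇒  -1.
(a,b)_3: α=-1, u≡2; β=1, v≡2 (mod 3); (2|3)=-1, (2|3)=-1; sign (−1)^1·-1^1·-1^-1 = -1.
(a,b)_13: α=2, u≡1; β=1, v≡11 (mod 13); (1|13)=+1, (11|13)=-1; sign (−1)^0·+1^1·-1^2 = +1.
(a,b)_17: α=1, u≡5; β=0, v≡6 (mod 17); (5|17)=-1, (6|17)=-1; sign (−1)^0·-1^0·-1^1 = -1.
(a,b)_19: α=1, u≡12; β=0, v≡8 (mod 19); (12|19)=-1, (8|19)=-1; sign (−1)^0·-1^0·-1^1 = -1.
(a,b)_∞: sgn(-1938)=−, sgn(78)=+, so +1.
(-1938, 78 / ℚ) ramifies at {2, 3, 17, 19}: a division algebra.

[2, 3, 17, 19]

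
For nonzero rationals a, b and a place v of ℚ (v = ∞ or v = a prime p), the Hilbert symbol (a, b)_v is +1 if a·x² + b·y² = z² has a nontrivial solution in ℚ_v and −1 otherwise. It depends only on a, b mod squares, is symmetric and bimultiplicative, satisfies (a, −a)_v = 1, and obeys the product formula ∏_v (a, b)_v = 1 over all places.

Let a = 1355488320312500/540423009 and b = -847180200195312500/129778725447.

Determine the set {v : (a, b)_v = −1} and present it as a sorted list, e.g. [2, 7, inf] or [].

[7, 11]

Mod squares: a ≡ 341, b ≡ -2387. Check v ∈ {∞, 2, 3, 5, 7, 11, 29, 31, 41}.
v=5: a=5^10·(≡1), b=5^14·(≡3) mod 5; (1|5)=+1, (3|5)=-1; (−1)^{10·14·2}·(+1)^14·(-1)^10 = +1.
v=31: a=31^1·(≡27), b=31^1·(≡20) mod 31; (27|31)=-1, (20|31)=+1; (−1)^{1·1·15}·(-1)^1·(+1)^1 = +1.
v=41: a=41^-2·(≡27), b=41^-4·(≡37) mod 41; (27|41)=-1, (37|41)=+1; (−1)^{-2·-4·20}·(-1)^-4·(+1)^-2 = +1.
v=11: a=11^3·(≡3), b=11^3·(≡1) mod 11; (3|11)=+1, (1|11)=+1; (−1)^{3·3·5}·(+1)^3·(+1)^3 = -1.
v=29: a=29^2·(≡20), b=29^2·(≡7) mod 29; (20|29)=+1, (7|29)=+1; (−1)^{2·2·14}·(+1)^2·(+1)^2 = +1.
v=7: a=7^-2·(≡5), b=7^-1·(≡4) mod 7; (5|7)=-1, (4|7)=+1; (−1)^{-2·-1·3}·(-1)^-1·(+1)^-2 = -1.
v=∞: 341 > 0 and -2387 < 0  ⇒  (a,b)_∞ = +1.
v=2: v_2(a)=2, v_2(b)=2; units ≡ 5, 5 (mod 8); ε·ε+αω+βω = 0·0+2·1+2·1 ≡ 0  ⇒  (a,b)_2 = +1.
v=3: a=3^-8·(≡2), b=3^-8·(≡1) mod 3; (2|3)=-1, (1|3)=+1; (−1)^{-8·-8·1}·(-1)^-8·(+1)^-8 = +1.
|Ram(341, -2387)| = 2, even; anisotropic at {7, 11}.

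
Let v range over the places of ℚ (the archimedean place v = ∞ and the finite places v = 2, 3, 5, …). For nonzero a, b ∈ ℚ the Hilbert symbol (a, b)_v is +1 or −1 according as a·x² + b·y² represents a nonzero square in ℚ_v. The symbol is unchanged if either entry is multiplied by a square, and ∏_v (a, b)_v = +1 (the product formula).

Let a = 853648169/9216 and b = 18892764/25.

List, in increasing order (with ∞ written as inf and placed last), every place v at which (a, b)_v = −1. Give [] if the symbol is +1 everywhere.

(a, b) ≡ (209, 6479) mod (ℚ^×)²; places V = {2, 3, 5, 11, 19, 31, 43, 47, ∞}.
(a,b)_43: α=2, u≡30; β=0, v≡32 (mod 43); (30|43)=-1, (32|43)=-1; sign (−1)^0·-1^0·-1^2 = +1.
(a,b)_3: α=-2, u≡2; β=6, v≡2 (mod 3); (2|3)=-1, (2|3)=-1; sign (−1)^0·-1^6·-1^-2 = +1.
(a,b)_11: α=1, u≡8; β=1, v≡2 (mod 11); (8|11)=-1, (2|11)=-1; sign (−1)^1·-1^1·-1^1 = -1.
(a,b)_31: α=0, u≡30; β=1, v≡13 (mod 31); (30|31)=-1, (13|31)=-1; sign (−1)^0·-1^1·-1^0 = -1.
(a,b)_47: α=2, u≡37; β=0, v≡22 (mod 47); (37|47)=+1, (22|47)=-1; sign (−1)^0·+1^0·-1^2 = +1.
(a,b)_∞: sgn(209)=+, sgn(6479)=+, so +1.
(a,b)_2: α=-10, β=2; u≡1, v≡7 (mod 8); ε(u)ε(v)=0·1, αω(v)=-10·0, βω(u)=2·0; sum ≡ 0  ⇒  +1.
(a,b)_19: α=1, u≡7; β=1, v≡8 (mod 19); (7|19)=+1, (8|19)=-1; sign (−1)^1·+1^1·-1^1 = +1.
(a,b)_5: α=0, u≡4; β=-2, v≡4 (mod 5); (4|5)=+1, (4|5)=+1; sign (−1)^0·+1^-2·+1^0 = +1.
|Ram(209, 6479)| = 2, even; anisotropic at {11, 31}.

[11, 31]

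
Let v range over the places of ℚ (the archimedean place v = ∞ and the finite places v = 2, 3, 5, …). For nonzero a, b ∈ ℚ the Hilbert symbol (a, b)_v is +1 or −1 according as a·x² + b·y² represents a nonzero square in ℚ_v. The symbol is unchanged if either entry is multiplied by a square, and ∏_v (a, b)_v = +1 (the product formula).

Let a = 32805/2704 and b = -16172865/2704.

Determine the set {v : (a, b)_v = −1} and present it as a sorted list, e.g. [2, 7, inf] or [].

[5, 17]

Mod squares: a ≡ 5, b ≡ -2465. Check v ∈ {∞, 2, 3, 5, 13, 17, 29}.
v=2: v_2(a)=-4, v_2(b)=-4; units ≡ 5, 7 (mod 8); ε·ε+αω+βω = 0·1+-4·0+-4·1 ≡ 0  ⇒  (a,b)_2 = +1.
v=13: a=13^-2·(≡2), b=13^-2·(≡2) mod 13; (2|13)=-1, (2|13)=-1; (−1)^{-2·-2·6}·(-1)^-2·(-1)^-2 = +1.
v=5: a=5^1·(≡4), b=5^1·(≡3) mod 5; (4|5)=+1, (3|5)=-1; (−1)^{1·1·2}·(+1)^1·(-1)^1 = -1.
v=3: a=3^8·(≡2), b=3^8·(≡1) mod 3; (2|3)=-1, (1|3)=+1; (−1)^{8·8·1}·(-1)^8·(+1)^8 = +1.
v=∞: 5 > 0 and -2465 < 0  ⇒  (a,b)_∞ = +1.
v=17: a=17^0·(≡12), b=17^1·(≡9) mod 17; (12|17)=-1, (9|17)=+1; (−1)^{0·1·8}·(-1)^1·(+1)^0 = -1.
v=29: a=29^0·(≡5), b=29^1·(≡2) mod 29; (5|29)=+1, (2|29)=-1; (−1)^{0·1·14}·(+1)^1·(-1)^0 = +1.
(5, -2465 / ℚ) ramifies at {5, 17}: a division algebra.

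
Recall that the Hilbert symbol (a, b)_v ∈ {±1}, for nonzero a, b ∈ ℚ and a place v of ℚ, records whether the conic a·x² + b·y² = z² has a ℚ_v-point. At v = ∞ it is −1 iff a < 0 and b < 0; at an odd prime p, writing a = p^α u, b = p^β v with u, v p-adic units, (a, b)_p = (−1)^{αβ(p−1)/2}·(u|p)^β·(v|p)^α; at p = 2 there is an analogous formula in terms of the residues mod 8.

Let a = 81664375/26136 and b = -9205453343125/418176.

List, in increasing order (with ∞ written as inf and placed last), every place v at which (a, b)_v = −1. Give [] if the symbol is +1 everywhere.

Mod squares: a ≡ 1482, b ≡ -988494. Check v ∈ {∞, 2, 3, 5, 11, 13, 19, 23, 29}.
v=23: a=23^2·(≡20), b=23^3·(≡9) mod 23; (20|23)=-1, (9|23)=+1; (−1)^{2·3·11}·(-1)^3·(+1)^2 = -1.
v=19: a=19^1·(≡14), b=19^1·(≡13) mod 19; (14|19)=-1, (13|19)=-1; (−1)^{1·1·9}·(-1)^1·(-1)^1 = -1.
v=11: a=11^-2·(≡8), b=11^-2·(≡8) mod 11; (8|11)=-1, (8|11)=-1; (−1)^{-2·-2·5}·(-1)^-2·(-1)^-2 = +1.
v=2: v_2(a)=-3, v_2(b)=-7; units ≡ 5, 1 (mod 8); ε·ε+αω+βω = 0·0+-3·0+-7·1 ≡ 1  ⇒  (a,b)_2 = -1.
v=3: a=3^-3·(≡2), b=3^-3·(≡1) mod 3; (2|3)=-1, (1|3)=+1; (−1)^{-3·-3·1}·(-1)^-3·(+1)^-3 = +1.
v=29: a=29^0·(≡8), b=29^1·(≡14) mod 29; (8|29)=-1, (14|29)=-1; (−1)^{0·1·14}·(-1)^1·(-1)^0 = -1.
v=13: a=13^1·(≡9), b=13^3·(≡1) mod 13; (9|13)=+1, (1|13)=+1; (−1)^{1·3·6}·(+1)^3·(+1)^1 = +1.
v=5: a=5^4·(≡3), b=5^4·(≡1) mod 5; (3|5)=-1, (1|5)=+1; (−1)^{4·4·2}·(-1)^4·(+1)^4 = +1.
v=∞: 1482 > 0 and -988494 < 0  ⇒  (a,b)_∞ = +1.
|Ram(1482, -988494)| = 4, even; anisotropic at {2, 19, 23, 29}.

[2, 19, 23, 29]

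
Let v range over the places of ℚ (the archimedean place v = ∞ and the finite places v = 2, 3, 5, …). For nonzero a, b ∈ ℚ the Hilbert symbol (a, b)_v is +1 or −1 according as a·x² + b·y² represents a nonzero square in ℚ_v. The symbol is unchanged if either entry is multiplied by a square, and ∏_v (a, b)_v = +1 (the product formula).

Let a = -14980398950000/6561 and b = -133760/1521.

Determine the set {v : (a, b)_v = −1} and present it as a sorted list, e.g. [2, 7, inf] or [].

Mod squares: a ≡ -95, b ≡ -2090. Check v ∈ {∞, 2, 3, 5, 11, 13, 19}.
v=13: a=13^0·(≡4), b=13^-2·(≡4) mod 13; (4|13)=+1, (4|13)=+1; (−1)^{0·-2·6}·(+1)^-2·(+1)^0 = +1.
v=2: v_2(a)=4, v_2(b)=7; units ≡ 1, 3 (mod 8); ε·ε+αω+βω = 0·1+4·1+7·0 ≡ 0  ⇒  (a,b)_2 = +1.
v=3: a=3^-8·(≡1), b=3^-2·(≡1) mod 3; (1|3)=+1, (1|3)=+1; (−1)^{-8·-2·1}·(+1)^-2·(+1)^-8 = +1.
v=5: a=5^5·(≡1), b=5^1·(≡3) mod 5; (1|5)=+1, (3|5)=-1; (−1)^{5·1·2}·(+1)^1·(-1)^5 = -1.
v=19: a=19^5·(≡3), b=19^1·(≡9) mod 19; (3|19)=-1, (9|19)=+1; (−1)^{5·1·9}·(-1)^1·(+1)^5 = +1.
v=∞: -95 < 0 and -2090 < 0  ⇒  (a,b)_∞ = -1.
v=11: a=11^2·(≡1), b=11^1·(≡2) mod 11; (1|11)=+1, (2|11)=-1; (−1)^{2·1·5}·(+1)^1·(-1)^2 = +1.
Ram(-95, -2090) = {5, ∞}; no ℚ_5-point on the conic.

[5, inf]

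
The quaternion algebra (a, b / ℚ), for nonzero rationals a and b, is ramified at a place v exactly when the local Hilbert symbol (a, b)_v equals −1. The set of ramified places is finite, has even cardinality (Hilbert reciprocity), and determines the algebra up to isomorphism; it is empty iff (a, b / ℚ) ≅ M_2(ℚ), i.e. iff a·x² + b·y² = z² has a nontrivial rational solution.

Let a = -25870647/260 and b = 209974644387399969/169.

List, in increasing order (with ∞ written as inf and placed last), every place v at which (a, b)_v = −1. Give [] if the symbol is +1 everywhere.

(a, b) ≡ (-114855, 37961) mod (ℚ^×)²; places V = {2, 3, 5, 7, 11, 13, 17, 19, 29, 31, ∞}.
(a,b)_11: α=4, u≡10; β=7, v≡10 (mod 11); (10|11)=-1, (10|11)=-1; sign (−1)^0·-1^7·-1^4 = -1.
(a,b)_29: α=0, u≡8; β=1, v≡6 (mod 29); (8|29)=-1, (6|29)=+1; sign (−1)^0·-1^1·+1^0 = -1.
(a,b)_7: α=0, u≡2; β=1, v≡3 (mod 7); (2|7)=+1, (3|7)=-1; sign (−1)^0·+1^1·-1^0 = +1.
(a,b)_19: α=1, u≡9; β=2, v≡2 (mod 19); (9|19)=+1, (2|19)=-1; sign (−1)^0·+1^2·-1^1 = -1.
(a,b)_5: α=-1, u≡4; β=0, v≡1 (mod 5); (4|5)=+1, (1|5)=+1; sign (−1)^0·+1^0·+1^-1 = +1.
(a,b)_13: α=-1, u≡6; β=-2, v≡12 (mod 13); (6|13)=-1, (12|13)=+1; sign (−1)^0·-1^-2·+1^-1 = +1.
(a,b)_31: α=1, u≡27; β=2, v≡24 (mod 31); (27|31)=-1, (24|31)=-1; sign (−1)^0·-1^2·-1^1 = -1.
(a,b)_17: α=0, u≡11; β=1, v≡3 (mod 17); (11|17)=-1, (3|17)=-1; sign (−1)^0·-1^1·-1^0 = -1.
(a,b)_2: α=-2, β=0; u≡1, v≡1 (mod 8); ε(u)ε(v)=0·0, αω(v)=-2·0, βω(u)=0·0; sum ≡ 0  ⇒  +1.
(a,b)_∞: sgn(-114855)=−, sgn(37961)=+, so +1.
(a,b)_3: α=1, u≡1; β=2, v≡2 (mod 3); (1|3)=+1, (2|3)=-1; sign (−1)^0·+1^2·-1^1 = -1.
(-114855, 37961 / ℚ) ramifies at {3, 11, 17, 19, 29, 31}: a division algebra.

[3, 11, 17, 19, 29, 31]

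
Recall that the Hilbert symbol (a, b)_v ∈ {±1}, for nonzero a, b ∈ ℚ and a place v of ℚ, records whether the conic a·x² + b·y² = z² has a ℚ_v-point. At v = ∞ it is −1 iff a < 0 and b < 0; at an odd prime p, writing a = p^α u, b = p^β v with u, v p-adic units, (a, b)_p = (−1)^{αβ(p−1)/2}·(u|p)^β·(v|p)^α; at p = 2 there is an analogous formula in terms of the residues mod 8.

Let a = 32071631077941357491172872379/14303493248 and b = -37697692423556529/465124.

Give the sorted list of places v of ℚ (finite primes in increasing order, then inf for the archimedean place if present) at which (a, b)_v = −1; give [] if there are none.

[2, 29]

Mod squares: a ≡ 2262, b ≡ -1031849. Check v ∈ {∞, 2, 3, 7, 11, 13, 17, 23, 29, 31}.
v=7: a=7^2·(≡4), b=7^1·(≡6) mod 7; (4|7)=+1, (6|7)=-1; (−1)^{2·1·3}·(+1)^1·(-1)^2 = +1.
v=∞: 2262 > 0 and -1031849 < 0  ⇒  (a,b)_∞ = +1.
v=17: a=17^2·(≡2), b=17^1·(≡7) mod 17; (2|17)=+1, (7|17)=-1; (−1)^{2·1·8}·(+1)^1·(-1)^2 = +1.
v=23: a=23^2·(≡4), b=23^1·(≡22) mod 23; (4|23)=+1, (22|23)=-1; (−1)^{2·1·11}·(+1)^1·(-1)^2 = +1.
v=11: a=11^-2·(≡7), b=11^-2·(≡2) mod 11; (7|11)=-1, (2|11)=-1; (−1)^{-2·-2·5}·(-1)^-2·(-1)^-2 = +1.
v=31: a=31^-4·(≡27), b=31^-2·(≡21) mod 31; (27|31)=-1, (21|31)=-1; (−1)^{-4·-2·15}·(-1)^-2·(-1)^-4 = +1.
v=3: a=3^9·(≡1), b=3^2·(≡1) mod 3; (1|3)=+1, (1|3)=+1; (−1)^{9·2·1}·(+1)^2·(+1)^9 = +1.
v=2: v_2(a)=-7, v_2(b)=-2; units ≡ 3, 7 (mod 8); ε·ε+αω+βω = 1·1+-7·0+-2·1 ≡ 1  ⇒  (a,b)_2 = -1.
v=29: a=29^5·(≡1), b=29^3·(≡19) mod 29; (1|29)=+1, (19|29)=-1; (−1)^{5·3·14}·(+1)^3·(-1)^5 = -1.
v=13: a=13^9·(≡5), b=13^7·(≡8) mod 13; (5|13)=-1, (8|13)=-1; (−1)^{9·7·6}·(-1)^7·(-1)^9 = +1.
Ram(2262, -1031849) = {2, 29}; no ℚ_2-point on the conic.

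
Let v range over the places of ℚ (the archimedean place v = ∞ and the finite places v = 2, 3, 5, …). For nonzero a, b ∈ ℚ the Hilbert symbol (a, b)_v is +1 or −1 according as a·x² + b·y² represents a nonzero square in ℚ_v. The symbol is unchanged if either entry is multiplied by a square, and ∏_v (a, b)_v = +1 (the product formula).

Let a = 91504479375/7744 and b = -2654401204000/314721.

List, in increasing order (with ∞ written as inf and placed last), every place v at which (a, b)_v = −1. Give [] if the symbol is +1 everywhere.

Mod squares: a ≡ 23, b ≡ -46690. Check v ∈ {∞, 2, 3, 5, 7, 11, 13, 17, 23, 29}.
v=13: a=13^0·(≡4), b=13^2·(≡5) mod 13; (4|13)=+1, (5|13)=-1; (−1)^{0·2·6}·(+1)^2·(-1)^0 = +1.
v=2: v_2(a)=-6, v_2(b)=5; units ≡ 7, 7 (mod 8); ε·ε+αω+βω = 1·1+-6·0+5·0 ≡ 1  ⇒  (a,b)_2 = -1.
v=7: a=7^0·(≡4), b=7^1·(≡1) mod 7; (4|7)=+1, (1|7)=+1; (−1)^{0·1·3}·(+1)^1·(+1)^0 = +1.
v=3: a=3^2·(≡2), b=3^-2·(≡2) mod 3; (2|3)=-1, (2|3)=-1; (−1)^{2·-2·1}·(-1)^-2·(-1)^2 = +1.
v=23: a=23^1·(≡18), b=23^1·(≡15) mod 23; (18|23)=+1, (15|23)=-1; (−1)^{1·1·11}·(+1)^1·(-1)^1 = +1.
v=11: a=11^-2·(≡5), b=11^-2·(≡3) mod 11; (5|11)=+1, (3|11)=+1; (−1)^{-2·-2·5}·(+1)^-2·(+1)^-2 = +1.
v=29: a=29^4·(≡6), b=29^3·(≡10) mod 29; (6|29)=+1, (10|29)=-1; (−1)^{4·3·14}·(+1)^3·(-1)^4 = +1.
v=5: a=5^4·(≡3), b=5^3·(≡3) mod 5; (3|5)=-1, (3|5)=-1; (−1)^{4·3·2}·(-1)^3·(-1)^4 = -1.
v=∞: 23 > 0 and -46690 < 0  ⇒  (a,b)_∞ = +1.
v=17: a=17^0·(≡11), b=17^-2·(≡15) mod 17; (11|17)=-1, (15|17)=+1; (−1)^{0·-2·8}·(-1)^-2·(+1)^0 = +1.
Ram(23, -46690) = {2, 5}; no ℚ_2-point on the conic.

[2, 5]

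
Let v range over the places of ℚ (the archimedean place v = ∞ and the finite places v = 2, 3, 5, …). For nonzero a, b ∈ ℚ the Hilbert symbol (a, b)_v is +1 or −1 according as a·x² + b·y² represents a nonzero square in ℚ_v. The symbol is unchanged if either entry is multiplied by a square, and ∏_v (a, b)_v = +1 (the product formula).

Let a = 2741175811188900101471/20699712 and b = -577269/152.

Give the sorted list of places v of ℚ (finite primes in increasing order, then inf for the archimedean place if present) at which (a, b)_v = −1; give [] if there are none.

Mod squares: a ≡ 3927, b ≡ -49742. Check v ∈ {∞, 2, 3, 7, 11, 13, 17, 19, 29, 31}.
v=∞: 3927 > 0 and -49742 < 0  ⇒  (a,b)_∞ = +1.
v=7: a=7^5·(≡2), b=7^3·(≡5) mod 7; (2|7)=+1, (5|7)=-1; (−1)^{5·3·3}·(+1)^3·(-1)^5 = +1.
v=11: a=11^-3·(≡9), b=11^1·(≡10) mod 11; (9|11)=+1, (10|11)=-1; (−1)^{-3·1·5}·(+1)^1·(-1)^-3 = +1.
v=17: a=17^5·(≡11), b=17^1·(≡8) mod 17; (11|17)=-1, (8|17)=+1; (−1)^{5·1·8}·(-1)^1·(+1)^5 = -1.
v=13: a=13^2·(≡3), b=13^0·(≡1) mod 13; (3|13)=+1, (1|13)=+1; (−1)^{2·0·6}·(+1)^0·(+1)^2 = +1.
v=3: a=3^-5·(≡1), b=3^2·(≡1) mod 3; (1|3)=+1, (1|3)=+1; (−1)^{-5·2·1}·(+1)^2·(+1)^-5 = +1.
v=19: a=19^0·(≡18), b=19^-1·(≡1) mod 19; (18|19)=-1, (1|19)=+1; (−1)^{0·-1·9}·(-1)^-1·(+1)^0 = -1.
v=2: v_2(a)=-6, v_2(b)=-3; units ≡ 7, 1 (mod 8); ε·ε+αω+βω = 1·0+-6·0+-3·0 ≡ 0  ⇒  (a,b)_2 = +1.
v=31: a=31^2·(≡30), b=31^0·(≡6) mod 31; (30|31)=-1, (6|31)=-1; (−1)^{2·0·15}·(-1)^0·(-1)^2 = +1.
v=29: a=29^4·(≡14), b=29^0·(≡9) mod 29; (14|29)=-1, (9|29)=+1; (−1)^{4·0·14}·(-1)^0·(+1)^4 = +1.
|Ram(3927, -49742)| = 2, even; anisotropic at {17, 19}.

[17, 19]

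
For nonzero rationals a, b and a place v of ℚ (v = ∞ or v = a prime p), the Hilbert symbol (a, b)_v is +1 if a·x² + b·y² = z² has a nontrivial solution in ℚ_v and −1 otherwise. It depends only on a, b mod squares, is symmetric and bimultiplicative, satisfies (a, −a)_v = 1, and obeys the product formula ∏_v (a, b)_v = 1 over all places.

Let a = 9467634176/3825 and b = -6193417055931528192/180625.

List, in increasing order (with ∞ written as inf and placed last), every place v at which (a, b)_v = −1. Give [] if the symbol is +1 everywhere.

[2, 7, 11, 29]

(a, b) ≡ (75922, -77) mod (ℚ^×)²; places V = {2, 3, 5, 7, 11, 13, 17, 29, ∞}.
(a,b)_5: α=-2, u≡2; β=-4, v≡2 (mod 5); (2|5)=-1, (2|5)=-1; sign (−1)^0·-1^-4·-1^-2 = +1.
(a,b)_3: α=-2, u≡1; β=8, v≡1 (mod 3); (1|3)=+1, (1|3)=+1; sign (−1)^0·+1^8·+1^-2 = +1.
(a,b)_2: α=9, β=10; u≡1, v≡3 (mod 8); ε(u)ε(v)=0·1, αω(v)=9·1, βω(u)=10·0; sum ≡ 1  ⇒  -1.
(a,b)_29: α=1, u≡8; β=2, v≡19 (mod 29); (8|29)=-1, (19|29)=-1; sign (−1)^0·-1^2·-1^1 = -1.
(a,b)_13: α=2, u≡2; β=0, v≡12 (mod 13); (2|13)=-1, (12|13)=+1; sign (−1)^0·-1^0·+1^2 = +1.
(a,b)_11: α=1, u≡9; β=3, v≡3 (mod 11); (9|11)=+1, (3|11)=+1; sign (−1)^1·+1^3·+1^1 = -1.
(a,b)_7: α=3, u≡6; β=7, v≡6 (mod 7); (6|7)=-1, (6|7)=-1; sign (−1)^1·-1^7·-1^3 = -1.
(a,b)_17: α=-1, u≡6; β=-2, v≡13 (mod 17); (6|17)=-1, (13|17)=+1; sign (−1)^0·-1^-2·+1^-1 = +1.
(a,b)_∞: sgn(75922)=+, sgn(-77)=−, so +1.
Ram(75922, -77) = {2, 7, 11, 29}; no ℚ_2-point on the conic.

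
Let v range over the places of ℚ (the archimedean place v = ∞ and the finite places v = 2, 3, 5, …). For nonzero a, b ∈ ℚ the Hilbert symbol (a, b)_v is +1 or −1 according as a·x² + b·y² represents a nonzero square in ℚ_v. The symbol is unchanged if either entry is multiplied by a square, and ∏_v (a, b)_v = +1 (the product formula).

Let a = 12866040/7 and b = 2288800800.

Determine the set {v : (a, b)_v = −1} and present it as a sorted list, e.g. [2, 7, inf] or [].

[5, 7, 11, 19]

(a, b) ≡ (770, 418) mod (ℚ^×)²; places V = {2, 3, 5, 7, 11, 13, 19, ∞}.
(a,b)_5: α=1, u≡4; β=2, v≡2 (mod 5); (4|5)=+1, (2|5)=-1; sign (−1)^0·+1^2·-1^1 = -1.
(a,b)_13: α=0, u≡10; β=2, v≡8 (mod 13); (10|13)=+1, (8|13)=-1; sign (−1)^0·+1^2·-1^0 = +1.
(a,b)_2: α=3, β=5; u≡1, v≡1 (mod 8); ε(u)ε(v)=0·0, αω(v)=3·0, βω(u)=5·0; sum ≡ 0  ⇒  +1.
(a,b)_19: α=2, u≡13; β=1, v≡8 (mod 19); (13|19)=-1, (8|19)=-1; sign (−1)^0·-1^1·-1^2 = -1.
(a,b)_7: α=-1, u≡5; β=0, v≡6 (mod 7); (5|7)=-1, (6|7)=-1; sign (−1)^0·-1^0·-1^-1 = -1.
(a,b)_3: α=4, u≡2; β=4, v≡1 (mod 3); (2|3)=-1, (1|3)=+1; sign (−1)^0·-1^4·+1^4 = +1.
(a,b)_11: α=1, u≡3; β=1, v≡1 (mod 11); (3|11)=+1, (1|11)=+1; sign (−1)^1·+1^1·+1^1 = -1.
(a,b)_∞: sgn(770)=+, sgn(418)=+, so +1.
(770, 418 / ℚ) ramifies at {5, 7, 11, 19}: a division algebra.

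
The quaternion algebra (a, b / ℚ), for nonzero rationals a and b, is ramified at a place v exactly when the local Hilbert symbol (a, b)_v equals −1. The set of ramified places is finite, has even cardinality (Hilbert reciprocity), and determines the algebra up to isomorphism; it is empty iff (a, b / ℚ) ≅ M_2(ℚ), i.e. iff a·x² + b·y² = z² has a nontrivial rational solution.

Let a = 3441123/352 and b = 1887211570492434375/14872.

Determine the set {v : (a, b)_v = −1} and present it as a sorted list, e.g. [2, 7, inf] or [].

Mod squares: a ≡ 66, b ≡ 5610. Check v ∈ {∞, 2, 3, 5, 7, 11, 13, 17}.
v=17: a=17^2·(≡2), b=17^5·(≡11) mod 17; (2|17)=+1, (11|17)=-1; (−1)^{2·5·8}·(+1)^5·(-1)^2 = +1.
v=7: a=7^2·(≡5), b=7^4·(≡3) mod 7; (5|7)=-1, (3|7)=-1; (−1)^{2·4·3}·(-1)^4·(-1)^2 = +1.
v=3: a=3^5·(≡1), b=3^11·(≡1) mod 3; (1|3)=+1, (1|3)=+1; (−1)^{5·11·1}·(+1)^11·(+1)^5 = -1.
v=13: a=13^0·(≡10), b=13^-2·(≡2) mod 13; (10|13)=+1, (2|13)=-1; (−1)^{0·-2·6}·(+1)^-2·(-1)^0 = +1.
v=2: v_2(a)=-5, v_2(b)=-3; units ≡ 1, 5 (mod 8); ε·ε+αω+βω = 0·0+-5·1+-3·0 ≡ 1  ⇒  (a,b)_2 = -1.
v=11: a=11^-1·(≡7), b=11^-1·(≡9) mod 11; (7|11)=-1, (9|11)=+1; (−1)^{-1·-1·5}·(-1)^-1·(+1)^-1 = +1.
v=∞: 66 > 0 and 5610 > 0  ⇒  (a,b)_∞ = +1.
v=5: a=5^0·(≡4), b=5^5·(≡2) mod 5; (4|5)=+1, (2|5)=-1; (−1)^{0·5·2}·(+1)^5·(-1)^0 = +1.
Ram(66, 5610) = {2, 3}; no ℚ_2-point on the conic.

[2, 3]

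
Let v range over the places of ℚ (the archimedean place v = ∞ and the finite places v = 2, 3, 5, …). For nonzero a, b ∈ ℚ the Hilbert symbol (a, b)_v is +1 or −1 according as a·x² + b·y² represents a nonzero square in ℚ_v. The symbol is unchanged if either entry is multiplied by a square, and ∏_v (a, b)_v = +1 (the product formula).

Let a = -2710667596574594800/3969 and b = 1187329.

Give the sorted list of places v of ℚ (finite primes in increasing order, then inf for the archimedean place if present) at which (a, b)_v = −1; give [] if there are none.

[19, 23]

(a, b) ≡ (-4807, 3289) mod (ℚ^×)²; places V = {2, 3, 5, 7, 11, 13, 19, 23, ∞}.
(a,b)_7: α=-2, u≡1; β=0, v≡3 (mod 7); (1|7)=+1, (3|7)=-1; sign (−1)^0·+1^0·-1^-2 = +1.
(a,b)_13: α=2, u≡12; β=1, v≡8 (mod 13); (12|13)=+1, (8|13)=-1; sign (−1)^0·+1^1·-1^2 = +1.
(a,b)_23: α=3, u≡20; β=1, v≡11 (mod 23); (20|23)=-1, (11|23)=-1; sign (−1)^1·-1^1·-1^3 = -1.
(a,b)_∞: sgn(-4807)=−, sgn(3289)=+, so +1.
(a,b)_5: α=2, u≡2; β=0, v≡4 (mod 5); (2|5)=-1, (4|5)=+1; sign (−1)^0·-1^0·+1^2 = +1.
(a,b)_3: α=-4, u≡2; β=0, v≡1 (mod 3); (2|3)=-1, (1|3)=+1; sign (−1)^0·-1^0·+1^-4 = +1.
(a,b)_11: α=3, u≡3; β=1, v≡7 (mod 11); (3|11)=+1, (7|11)=-1; sign (−1)^1·+1^1·-1^3 = +1.
(a,b)_19: α=5, u≡12; β=2, v≡2 (mod 19); (12|19)=-1, (2|19)=-1; sign (−1)^0·-1^2·-1^5 = -1.
(a,b)_2: α=4, β=0; u≡1, v≡1 (mod 8); ε(u)ε(v)=0·0, αω(v)=4·0, βω(u)=0·0; sum ≡ 0  ⇒  +1.
Ram(-4807, 3289) = {19, 23}; no ℚ_19-point on the conic.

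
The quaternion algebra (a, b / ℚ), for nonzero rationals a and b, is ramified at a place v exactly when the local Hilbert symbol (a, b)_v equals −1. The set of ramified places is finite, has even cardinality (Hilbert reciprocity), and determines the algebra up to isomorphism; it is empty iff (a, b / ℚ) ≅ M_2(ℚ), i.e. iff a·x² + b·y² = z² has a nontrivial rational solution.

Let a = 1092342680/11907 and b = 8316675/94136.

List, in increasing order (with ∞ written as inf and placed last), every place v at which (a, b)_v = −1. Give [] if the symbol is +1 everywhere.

(a, b) ≡ (4290, 42) mod (ℚ^×)²; places V = {2, 3, 5, 7, 11, 13, 19, 23, 37, 41, ∞}.
(a,b)_37: α=0, u≡31; β=2, v≡24 (mod 37); (31|37)=-1, (24|37)=-1; sign (−1)^0·-1^2·-1^0 = +1.
(a,b)_13: α=1, u≡11; β=0, v≡1 (mod 13); (11|13)=-1, (1|13)=+1; sign (−1)^0·-1^0·+1^1 = +1.
(a,b)_19: α=2, u≡10; β=0, v≡9 (mod 19); (10|19)=-1, (9|19)=+1; sign (−1)^0·-1^0·+1^2 = +1.
(a,b)_11: α=1, u≡1; β=0, v≡9 (mod 11); (1|11)=+1, (9|11)=+1; sign (−1)^0·+1^0·+1^1 = +1.
(a,b)_2: α=3, β=-3; u≡1, v≡5 (mod 8); ε(u)ε(v)=0·0, αω(v)=3·1, βω(u)=-3·0; sum ≡ 1  ⇒  -1.
(a,b)_5: α=1, u≡3; β=2, v≡2 (mod 5); (3|5)=-1, (2|5)=-1; sign (−1)^0·-1^2·-1^1 = -1.
(a,b)_3: α=-5, u≡2; β=5, v≡2 (mod 3); (2|3)=-1, (2|3)=-1; sign (−1)^1·-1^5·-1^-5 = -1.
(a,b)_23: α=2, u≡16; β=0, v≡11 (mod 23); (16|23)=+1, (11|23)=-1; sign (−1)^0·+1^0·-1^2 = +1.
(a,b)_41: α=0, u≡13; β=-2, v≡2 (mod 41); (13|41)=-1, (2|41)=+1; sign (−1)^0·-1^-2·+1^0 = +1.
(a,b)_7: α=-2, u≡6; β=-1, v≡3 (mod 7); (6|7)=-1, (3|7)=-1; sign (−1)^0·-1^-1·-1^-2 = -1.
(a,b)_∞: sgn(4290)=+, sgn(42)=+, so +1.
|Ram(4290, 42)| = 4, even; anisotropic at {2, 3, 5, 7}.

[2, 3, 5, 7]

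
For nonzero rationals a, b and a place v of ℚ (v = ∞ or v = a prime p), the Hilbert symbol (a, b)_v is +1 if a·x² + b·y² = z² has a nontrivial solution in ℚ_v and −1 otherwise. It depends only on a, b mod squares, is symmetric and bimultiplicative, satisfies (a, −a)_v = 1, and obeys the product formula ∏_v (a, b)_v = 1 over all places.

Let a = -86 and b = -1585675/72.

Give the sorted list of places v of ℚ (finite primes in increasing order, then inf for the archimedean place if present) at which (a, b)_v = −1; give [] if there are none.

(a, b) ≡ (-86, -126854) mod (ℚ^×)²; places V = {2, 3, 5, 7, 13, 17, 41, 43, ∞}.
(a,b)_43: α=1, u≡41; β=0, v≡22 (mod 43); (41|43)=+1, (22|43)=-1; sign (−1)^0·+1^0·-1^1 = -1.
(a,b)_2: α=1, β=-3; u≡5, v≡5 (mod 8); ε(u)ε(v)=0·0, αω(v)=1·1, βω(u)=-3·1; sum ≡ 0  ⇒  +1.
(a,b)_5: α=0, u≡4; β=2, v≡4 (mod 5); (4|5)=+1, (4|5)=+1; sign (−1)^0·+1^2·+1^0 = +1.
(a,b)_7: α=0, u≡5; β=1, v≡1 (mod 7); (5|7)=-1, (1|7)=+1; sign (−1)^0·-1^1·+1^0 = -1.
(a,b)_17: α=0, u≡16; β=1, v≡1 (mod 17); (16|17)=+1, (1|17)=+1; sign (−1)^0·+1^1·+1^0 = +1.
(a,b)_∞: sgn(-86)=−, sgn(-126854)=−, so -1.
(a,b)_3: α=0, u≡1; β=-2, v≡1 (mod 3); (1|3)=+1, (1|3)=+1; sign (−1)^0·+1^-2·+1^0 = +1.
(a,b)_13: α=0, u≡5; β=1, v≡8 (mod 13); (5|13)=-1, (8|13)=-1; sign (−1)^0·-1^1·-1^0 = -1.
(a,b)_41: α=0, u≡37; β=1, v≡34 (mod 41); (37|41)=+1, (34|41)=-1; sign (−1)^0·+1^1·-1^0 = +1.
|Ram(-86, -126854)| = 4, even; anisotropic at {7, 13, 43, ∞}.

[7, 13, 43, inf]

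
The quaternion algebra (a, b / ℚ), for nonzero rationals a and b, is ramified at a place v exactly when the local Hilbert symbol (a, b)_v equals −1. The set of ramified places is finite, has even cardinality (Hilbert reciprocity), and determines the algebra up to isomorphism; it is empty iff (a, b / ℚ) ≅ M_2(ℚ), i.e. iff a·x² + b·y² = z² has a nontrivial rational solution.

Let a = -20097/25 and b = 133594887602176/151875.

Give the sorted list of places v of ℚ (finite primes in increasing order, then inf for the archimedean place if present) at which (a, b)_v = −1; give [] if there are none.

[3, 17, 31, 41]

(a, b) ≡ (-2233, 144745293) mod (ℚ^×)²; places V = {2, 3, 5, 7, 11, 13, 17, 29, 31, 41, ∞}.
(a,b)_2: α=0, β=14; u≡7, v≡5 (mod 8); ε(u)ε(v)=1·0, αω(v)=0·1, βω(u)=14·0; sum ≡ 0  ⇒  +1.
(a,b)_41: α=0, u≡3; β=1, v≡24 (mod 41); (3|41)=-1, (24|41)=-1; sign (−1)^0·-1^1·-1^0 = -1.
(a,b)_29: α=1, u≡21; β=1, v≡8 (mod 29); (21|29)=-1, (8|29)=-1; sign (−1)^0·-1^1·-1^1 = +1.
(a,b)_5: α=-2, u≡3; β=-4, v≡2 (mod 5); (3|5)=-1, (2|5)=-1; sign (−1)^0·-1^-4·-1^-2 = +1.
(a,b)_11: α=1, u≡7; β=1, v≡4 (mod 11); (7|11)=-1, (4|11)=+1; sign (−1)^1·-1^1·+1^1 = +1.
(a,b)_∞: sgn(-2233)=−, sgn(144745293)=+, so +1.
(a,b)_31: α=0, u≡17; β=1, v≡2 (mod 31); (17|31)=-1, (2|31)=+1; sign (−1)^0·-1^1·+1^0 = -1.
(a,b)_13: α=0, u≡12; β=2, v≡3 (mod 13); (12|13)=+1, (3|13)=+1; sign (−1)^0·+1^2·+1^0 = +1.
(a,b)_17: α=0, u≡6; β=1, v≡15 (mod 17); (6|17)=-1, (15|17)=+1; sign (−1)^0·-1^1·+1^0 = -1.
(a,b)_3: α=2, u≡2; β=-5, v≡1 (mod 3); (2|3)=-1, (1|3)=+1; sign (−1)^0·-1^-5·+1^2 = -1.
(a,b)_7: α=1, u≡5; β=1, v≡1 (mod 7); (5|7)=-1, (1|7)=+1; sign (−1)^1·-1^1·+1^1 = +1.
(-2233, 144745293 / ℚ) ramifies at {3, 17, 31, 41}: a division algebra.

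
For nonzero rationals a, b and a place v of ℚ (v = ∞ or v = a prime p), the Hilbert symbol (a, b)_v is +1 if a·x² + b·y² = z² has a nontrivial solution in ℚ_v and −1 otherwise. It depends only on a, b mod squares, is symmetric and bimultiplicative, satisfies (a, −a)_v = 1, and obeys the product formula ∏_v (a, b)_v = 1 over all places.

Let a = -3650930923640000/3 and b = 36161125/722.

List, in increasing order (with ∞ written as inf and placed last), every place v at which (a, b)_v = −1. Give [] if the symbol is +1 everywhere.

[3, 5, 11, 13]

(a, b) ≡ (-33, 10010) mod (ℚ^×)²; places V = {2, 3, 5, 7, 11, 13, 17, 19, ∞}.
(a,b)_7: α=4, u≡4; β=1, v≡1 (mod 7); (4|7)=+1, (1|7)=+1; sign (−1)^0·+1^1·+1^4 = +1.
(a,b)_5: α=4, u≡2; β=3, v≡2 (mod 5); (2|5)=-1, (2|5)=-1; sign (−1)^0·-1^3·-1^4 = -1.
(a,b)_17: α=0, u≡1; β=2, v≡7 (mod 17); (1|17)=+1, (7|17)=-1; sign (−1)^0·+1^2·-1^0 = +1.
(a,b)_2: α=6, β=-1; u≡7, v≡5 (mod 8); ε(u)ε(v)=1·0, αω(v)=6·1, βω(u)=-1·0; sum ≡ 0  ⇒  +1.
(a,b)_3: α=-1, u≡1; β=0, v≡2 (mod 3); (1|3)=+1, (2|3)=-1; sign (−1)^0·+1^0·-1^-1 = -1.
(a,b)_∞: sgn(-33)=−, sgn(10010)=+, so +1.
(a,b)_11: α=3, u≡2; β=1, v≡2 (mod 11); (2|11)=-1, (2|11)=-1; sign (−1)^1·-1^1·-1^3 = -1.
(a,b)_13: α=4, u≡2; β=1, v≡4 (mod 13); (2|13)=-1, (4|13)=+1; sign (−1)^0·-1^1·+1^4 = -1.
(a,b)_19: α=0, u≡4; β=-2, v≡1 (mod 19); (4|19)=+1, (1|19)=+1; sign (−1)^0·+1^-2·+1^0 = +1.
Ram(-33, 10010) = {3, 5, 11, 13}; no ℚ_3-point on the conic.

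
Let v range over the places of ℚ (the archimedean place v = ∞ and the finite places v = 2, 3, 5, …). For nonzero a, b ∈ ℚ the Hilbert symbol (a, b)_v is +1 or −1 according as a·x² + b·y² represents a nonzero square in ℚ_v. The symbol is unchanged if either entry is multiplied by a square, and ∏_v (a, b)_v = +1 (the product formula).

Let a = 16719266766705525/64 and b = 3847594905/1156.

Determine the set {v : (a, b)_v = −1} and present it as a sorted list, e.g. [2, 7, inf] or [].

[3, 11, 19, 29]

Mod squares: a ≡ 29, b ≡ 72105. Check v ∈ {∞, 2, 3, 5, 7, 11, 17, 19, 23, 29, 37}.
v=11: a=11^2·(≡7), b=11^3·(≡10) mod 11; (7|11)=-1, (10|11)=-1; (−1)^{2·3·5}·(-1)^3·(-1)^2 = -1.
v=2: v_2(a)=-6, v_2(b)=-2; units ≡ 5, 1 (mod 8); ε·ε+αω+βω = 0·0+-6·0+-2·1 ≡ 0  ⇒  (a,b)_2 = +1.
v=23: a=23^2·(≡6), b=23^1·(≡5) mod 23; (6|23)=+1, (5|23)=-1; (−1)^{2·1·11}·(+1)^1·(-1)^2 = +1.
v=17: a=17^0·(≡10), b=17^-2·(≡13) mod 17; (10|17)=-1, (13|17)=+1; (−1)^{0·-2·8}·(-1)^-2·(+1)^0 = +1.
v=7: a=7^0·(≡1), b=7^2·(≡6) mod 7; (1|7)=+1, (6|7)=-1; (−1)^{0·2·3}·(+1)^2·(-1)^0 = +1.
v=37: a=37^2·(≡18), b=37^0·(≡2) mod 37; (18|37)=-1, (2|37)=-1; (−1)^{2·0·18}·(-1)^0·(-1)^2 = +1.
v=5: a=5^2·(≡4), b=5^1·(≡1) mod 5; (4|5)=+1, (1|5)=+1; (−1)^{2·1·2}·(+1)^1·(+1)^2 = +1.
v=19: a=19^2·(≡13), b=19^1·(≡15) mod 19; (13|19)=-1, (15|19)=-1; (−1)^{2·1·9}·(-1)^1·(-1)^2 = -1.
v=∞: 29 > 0 and 72105 > 0  ⇒  (a,b)_∞ = +1.
v=3: a=3^6·(≡2), b=3^3·(≡2) mod 3; (2|3)=-1, (2|3)=-1; (−1)^{6·3·1}·(-1)^3·(-1)^6 = -1.
v=29: a=29^1·(≡28), b=29^0·(≡19) mod 29; (28|29)=+1, (19|29)=-1; (−1)^{1·0·14}·(+1)^0·(-1)^1 = -1.
Ram(29, 72105) = {3, 11, 19, 29}; no ℚ_3-point on the conic.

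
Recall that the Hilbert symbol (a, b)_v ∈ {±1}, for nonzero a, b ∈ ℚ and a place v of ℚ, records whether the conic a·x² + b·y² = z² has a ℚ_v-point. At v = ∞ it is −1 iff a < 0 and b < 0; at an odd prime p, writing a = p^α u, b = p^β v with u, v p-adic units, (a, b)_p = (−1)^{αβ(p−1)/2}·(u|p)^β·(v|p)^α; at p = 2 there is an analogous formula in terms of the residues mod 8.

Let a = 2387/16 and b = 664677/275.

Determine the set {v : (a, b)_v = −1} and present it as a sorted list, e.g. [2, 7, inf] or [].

[2, 7, 11, 19]

(a, b) ≡ (2387, 4807) mod (ℚ^×)²; places V = {2, 3, 5, 7, 11, 13, 19, 23, 31, ∞}.
(a,b)_23: α=0, u≡4; β=1, v≡12 (mod 23); (4|23)=+1, (12|23)=+1; sign (−1)^0·+1^1·+1^0 = +1.
(a,b)_∞: sgn(2387)=+, sgn(4807)=+, so +1.
(a,b)_5: α=0, u≡2; β=-2, v≡2 (mod 5); (2|5)=-1, (2|5)=-1; sign (−1)^0·-1^-2·-1^0 = +1.
(a,b)_13: α=0, u≡7; β=2, v≡10 (mod 13); (7|13)=-1, (10|13)=+1; sign (−1)^0·-1^2·+1^0 = +1.
(a,b)_7: α=1, u≡6; β=0, v≡3 (mod 7); (6|7)=-1, (3|7)=-1; sign (−1)^0·-1^0·-1^1 = -1.
(a,b)_3: α=0, u≡2; β=2, v≡1 (mod 3); (2|3)=-1, (1|3)=+1; sign (−1)^0·-1^2·+1^0 = +1.
(a,b)_19: α=0, u≡15; β=1, v≡11 (mod 19); (15|19)=-1, (11|19)=+1; sign (−1)^0·-1^1·+1^0 = -1.
(a,b)_31: α=1, u≡30; β=0, v≡14 (mod 31); (30|31)=-1, (14|31)=+1; sign (−1)^0·-1^0·+1^1 = +1.
(a,b)_2: α=-4, β=0; u≡3, v≡7 (mod 8); ε(u)ε(v)=1·1, αω(v)=-4·0, βω(u)=0·1; sum ≡ 1  ⇒  -1.
(a,b)_11: α=1, u≡6; β=-1, v≡8 (mod 11); (6|11)=-1, (8|11)=-1; sign (−1)^1·-1^-1·-1^1 = -1.
|Ram(2387, 4807)| = 4, even; anisotropic at {2, 7, 11, 19}.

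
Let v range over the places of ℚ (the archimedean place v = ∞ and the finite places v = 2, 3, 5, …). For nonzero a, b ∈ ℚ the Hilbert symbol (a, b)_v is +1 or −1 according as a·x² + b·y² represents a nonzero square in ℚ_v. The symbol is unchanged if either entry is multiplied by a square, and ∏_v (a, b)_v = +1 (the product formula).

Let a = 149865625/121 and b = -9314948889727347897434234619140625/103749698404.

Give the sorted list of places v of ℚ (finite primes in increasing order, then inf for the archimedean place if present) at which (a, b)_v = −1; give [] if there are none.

[17, 31]

Mod squares: a ≡ 239785, b ≡ -3689. Check v ∈ {∞, 2, 3, 5, 7, 11, 13, 17, 29, 31}.
v=31: a=31^1·(≡25), b=31^3·(≡20) mod 31; (25|31)=+1, (20|31)=+1; (−1)^{1·3·15}·(+1)^3·(+1)^1 = -1.
v=29: a=29^0·(≡1), b=29^2·(≡16) mod 29; (1|29)=+1, (16|29)=+1; (−1)^{0·2·14}·(+1)^2·(+1)^0 = +1.
v=11: a=11^-2·(≡8), b=11^-10·(≡6) mod 11; (8|11)=-1, (6|11)=-1; (−1)^{-2·-10·5}·(-1)^-10·(-1)^-2 = +1.
v=2: v_2(a)=0, v_2(b)=-2; units ≡ 1, 7 (mod 8); ε·ε+αω+βω = 0·1+0·0+-2·0 ≡ 0  ⇒  (a,b)_2 = +1.
v=∞: 239785 > 0 and -3689 < 0  ⇒  (a,b)_∞ = +1.
v=7: a=7^1·(≡4), b=7^3·(≡6) mod 7; (4|7)=+1, (6|7)=-1; (−1)^{1·3·3}·(+1)^3·(-1)^1 = +1.
v=3: a=3^0·(≡1), b=3^4·(≡1) mod 3; (1|3)=+1, (1|3)=+1; (−1)^{0·4·1}·(+1)^4·(+1)^0 = +1.
v=13: a=13^1·(≡6), b=13^4·(≡1) mod 13; (6|13)=-1, (1|13)=+1; (−1)^{1·4·6}·(-1)^4·(+1)^1 = +1.
v=5: a=5^5·(≡2), b=5^20·(≡4) mod 5; (2|5)=-1, (4|5)=+1; (−1)^{5·20·2}·(-1)^20·(+1)^5 = +1.
v=17: a=17^1·(≡10), b=17^3·(≡13) mod 17; (10|17)=-1, (13|17)=+1; (−1)^{1·3·8}·(-1)^3·(+1)^1 = -1.
Ram(239785, -3689) = {17, 31}; no ℚ_17-point on the conic.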